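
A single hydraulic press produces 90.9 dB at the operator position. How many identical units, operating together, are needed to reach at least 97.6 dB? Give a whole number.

The shortfall is 97.6 − 90.9 = 6.7 dB, and N units add 10·log₁₀ N, so need 10·log₁₀ N ≥ 6.7.
N ≥ 10^(6.7/10) = 4.677, so N = 5.

5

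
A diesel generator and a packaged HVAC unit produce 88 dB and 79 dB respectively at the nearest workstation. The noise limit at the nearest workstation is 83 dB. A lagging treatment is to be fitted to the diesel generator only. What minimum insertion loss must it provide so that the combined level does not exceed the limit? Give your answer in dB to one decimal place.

Everything except the diesel generator sums to 10^(79/10) = 7.943e+07 in linear terms, 79.00 dB.
The limit corresponds to 10^(83/10) = 1.995e+08; subtracting the fixed part leaves 1.201e+08 for the diesel generator, i.e. 80.80 dB.
So the diesel generator must be reduced from 88 to 80.80 dB: IL = 7.20 dB.

7.2 dB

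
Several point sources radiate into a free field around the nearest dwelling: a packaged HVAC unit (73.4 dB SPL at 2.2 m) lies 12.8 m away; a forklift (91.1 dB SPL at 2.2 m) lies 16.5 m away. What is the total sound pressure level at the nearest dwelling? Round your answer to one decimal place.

First find each source's level at the receiver (point-source: −20·log₁₀(r/r_ref)), then combine on an intensity basis.
packaged HVAC unit: 73.4 − 20·log₁₀(12.8/2.2) = 73.4 − 15.30 = 58.10 dB SPL.
forklift: 91.1 − 20·log₁₀(16.5/2.2) = 91.1 − 17.50 = 73.60 dB SPL.
Σ 10^(L/10) = 2.355e+07 → L_total = 10·log₁₀(2.355e+07) = 73.72 dB SPL.

73.7 dB SPL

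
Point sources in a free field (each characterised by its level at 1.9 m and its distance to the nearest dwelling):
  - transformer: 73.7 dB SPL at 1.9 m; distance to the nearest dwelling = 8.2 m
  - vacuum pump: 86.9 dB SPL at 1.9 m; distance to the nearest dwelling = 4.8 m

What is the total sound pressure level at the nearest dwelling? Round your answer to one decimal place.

78.9 dB SPL

First find each source's level at the receiver (point-source: −20·log₁₀(r/r_ref)), then combine on an intensity basis.
transformer: 73.7 − 20·log₁₀(8.2/1.9) = 73.7 − 12.70 = 61.00 dB SPL.
vacuum pump: 86.9 − 20·log₁₀(4.8/1.9) = 86.9 − 8.05 = 78.85 dB SPL.
Σ 10^(L/10) = 7.800e+07 → L_total = 10·log₁₀(7.800e+07) = 78.92 dB SPL.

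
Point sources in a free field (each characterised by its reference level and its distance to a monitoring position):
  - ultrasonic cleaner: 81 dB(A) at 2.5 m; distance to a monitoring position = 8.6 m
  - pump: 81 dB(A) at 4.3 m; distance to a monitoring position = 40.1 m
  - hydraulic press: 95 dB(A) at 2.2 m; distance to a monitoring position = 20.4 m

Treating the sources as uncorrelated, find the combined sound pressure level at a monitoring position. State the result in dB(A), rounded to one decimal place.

Propagate each source to the receiver with L = L_ref − 20·log₁₀(r/r_ref), then add intensities.
ultrasonic cleaner: 81 − 20·log₁₀(8.6/2.5) = 81 − 10.73 = 70.27 dB(A).
pump: 81 − 20·log₁₀(40.1/4.3) = 81 − 19.39 = 61.61 dB(A).
hydraulic press: 95 − 20·log₁₀(20.4/2.2) = 95 − 19.34 = 75.66 dB(A).
Σ 10^(L/10) = 4.886e+07 → L_total = 10·log₁₀(4.886e+07) = 76.89 dB(A).

76.9 dB(A)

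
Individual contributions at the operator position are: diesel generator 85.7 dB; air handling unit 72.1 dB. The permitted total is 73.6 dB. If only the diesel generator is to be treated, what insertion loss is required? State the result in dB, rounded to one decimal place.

Everything except the diesel generator sums to 10^(72.1/10) = 1.622e+07 in linear terms, 72.10 dB.
To meet 73.6 dB overall, the treated diesel generator may contribute at most 10^(73.6/10) − 1.622e+07 = 6.691e+06, i.e. 68.25 dB.
So the diesel generator must be reduced from 85.7 to 68.25 dB: IL = 17.45 dB.

17.4 dB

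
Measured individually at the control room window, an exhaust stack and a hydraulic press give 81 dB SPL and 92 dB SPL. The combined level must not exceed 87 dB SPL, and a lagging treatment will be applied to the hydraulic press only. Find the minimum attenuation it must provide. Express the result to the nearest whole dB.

6 dB

Fixed contribution from the other source: Σ 10^(L/10) = 10^(81/10) = 1.259e+08 (81.00 dB SPL).
To meet 87 dB SPL overall, the treated hydraulic press may contribute at most 10^(87/10) − 1.259e+08 = 3.753e+08, i.e. 85.74 dB SPL.
Required insertion loss = 92 − 85.74 = 6.26 dB.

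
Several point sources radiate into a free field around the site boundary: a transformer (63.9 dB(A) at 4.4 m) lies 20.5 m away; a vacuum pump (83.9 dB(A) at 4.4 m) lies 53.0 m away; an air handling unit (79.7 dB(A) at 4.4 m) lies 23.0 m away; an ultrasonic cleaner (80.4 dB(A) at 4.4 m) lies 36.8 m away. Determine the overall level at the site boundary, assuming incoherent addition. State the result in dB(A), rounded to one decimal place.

Propagate each source to the receiver with L = L_ref − 20·log₁₀(r/r_ref), then add intensities.
transformer: 63.9 − 20·log₁₀(20.5/4.4) = 63.9 − 13.37 = 50.53 dB(A).
vacuum pump: 83.9 − 20·log₁₀(53.0/4.4) = 83.9 − 21.62 = 62.28 dB(A).
air handling unit: 79.7 − 20·log₁₀(23.0/4.4) = 79.7 − 14.37 = 65.33 dB(A).
ultrasonic cleaner: 80.4 − 20·log₁₀(36.8/4.4) = 80.4 − 18.45 = 61.95 dB(A).
Σ 10^(L/10) = 6.788e+06 → L_total = 10·log₁₀(6.788e+06) = 68.32 dB(A).

68.3 dB(A)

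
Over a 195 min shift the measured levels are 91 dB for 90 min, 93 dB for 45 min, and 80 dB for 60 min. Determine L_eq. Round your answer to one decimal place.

Weight each interval's intensity by its duration and average over T = 195 min:
Σ tᵢ·10^(Lᵢ/10) = 90·10^(91/10) + 45·10^(93/10) + 60·10^(80/10) = 2.091e+11.
L_eq = 10·log₁₀(2.091e+11/195) = 90.30 dB.

90.3 dB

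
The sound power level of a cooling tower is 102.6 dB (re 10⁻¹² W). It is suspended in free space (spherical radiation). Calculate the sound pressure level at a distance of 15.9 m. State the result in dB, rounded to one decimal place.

Free-field spherical radiation: L_p = L_w − 10·log₁₀(4π·r²), r = 15.9 m.
4π·r² = 3177 m², 10·log₁₀ of that is 35.020 dB.
L_p = 102.6 − 35.020 = 67.58 dB.

67.6 dB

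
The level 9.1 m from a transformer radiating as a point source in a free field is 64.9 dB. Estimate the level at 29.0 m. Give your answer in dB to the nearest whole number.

55 dB

Spherical spreading from a point source gives a 20·log₁₀(r₂/r₁) drop.
L₂ = 64.9 − 20·log₁₀(29.0/9.1) = 64.9 − 10.067 = 54.83 dB.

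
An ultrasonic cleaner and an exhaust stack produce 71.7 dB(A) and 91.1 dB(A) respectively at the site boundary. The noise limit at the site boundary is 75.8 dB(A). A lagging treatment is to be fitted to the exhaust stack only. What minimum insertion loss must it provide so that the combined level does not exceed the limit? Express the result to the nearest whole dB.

Fixed contribution from the other source: Σ 10^(L/10) = 10^(71.7/10) = 1.479e+07 (71.70 dB(A)).
The limit corresponds to 10^(75.8/10) = 3.802e+07; subtracting the fixed part leaves 2.323e+07 for the exhaust stack, i.e. 73.66 dB(A).
So the exhaust stack must be reduced from 91.1 to 73.66 dB(A): IL = 17.44 dB.

17 dB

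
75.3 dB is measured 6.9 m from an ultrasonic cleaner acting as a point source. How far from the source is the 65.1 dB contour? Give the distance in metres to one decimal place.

22.3 m

For a point source L₁ − L₂ = 20·log₁₀(r₂/r₁), so r₂ = r₁·10^((L₁−L₂)/20).
r₂ = 6.9·10^((75.3−65.1)/20) = 6.9·10^(10.2/20) = 22.33 m.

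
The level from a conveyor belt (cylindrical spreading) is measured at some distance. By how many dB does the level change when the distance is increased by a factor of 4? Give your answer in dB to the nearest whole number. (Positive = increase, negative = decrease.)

-6 dB

With cylindrical spreading the level changes by −10·log₁₀(r₂/r₁).
ΔL = −10·log₁₀(4) = -6.02 dB.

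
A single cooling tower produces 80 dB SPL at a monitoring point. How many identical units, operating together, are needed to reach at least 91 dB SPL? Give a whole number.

13

N identical sources give L₁ + 10·log₁₀ N, so require 10·log₁₀ N ≥ 91 − 80 = 11.0 dB.
N ≥ 10^(11.0/10) = 12.589, so N = 13.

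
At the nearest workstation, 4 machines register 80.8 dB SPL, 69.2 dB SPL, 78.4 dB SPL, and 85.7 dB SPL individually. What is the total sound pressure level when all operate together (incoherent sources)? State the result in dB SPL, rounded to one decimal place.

87.6 dB SPL

Incoherent sources combine by intensity addition: L_total = 10·log₁₀(Σ 10^(L_i/10)).
Σ 10^(L/10) = 10^(80.8/10) + 10^(69.2/10) + 10^(78.4/10) + 10^(85.7/10) = 5.693e+08.
L_total = 10·log₁₀(5.693e+08) = 87.55 dB SPL.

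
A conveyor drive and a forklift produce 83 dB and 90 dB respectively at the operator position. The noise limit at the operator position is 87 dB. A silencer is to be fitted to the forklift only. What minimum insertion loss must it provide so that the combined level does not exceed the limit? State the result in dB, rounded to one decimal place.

5.2 dB

The untreated sources together contribute 10^(83/10) = 1.995e+08, i.e. 83.00 dB.
To meet 87 dB overall, the treated forklift may contribute at most 10^(87/10) − 1.995e+08 = 3.017e+08, i.e. 84.80 dB.
Required insertion loss = 90 − 84.80 = 5.20 dB.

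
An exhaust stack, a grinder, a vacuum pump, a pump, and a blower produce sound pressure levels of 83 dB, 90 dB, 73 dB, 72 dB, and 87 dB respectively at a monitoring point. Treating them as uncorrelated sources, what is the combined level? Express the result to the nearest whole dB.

Incoherent sources combine by intensity addition: L_total = 10·log₁₀(Σ 10^(L_i/10)).
Σ 10^(L/10) = 10^(83/10) + 10^(90/10) + 10^(73/10) + 10^(72/10) + 10^(87/10) = 1.737e+09.
L_total = 10·log₁₀(1.737e+09) = 92.40 dB.

92 dB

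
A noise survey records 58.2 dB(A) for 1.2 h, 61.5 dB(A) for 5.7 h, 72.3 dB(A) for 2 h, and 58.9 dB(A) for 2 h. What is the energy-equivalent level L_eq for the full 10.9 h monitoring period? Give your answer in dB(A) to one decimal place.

66.1 dB(A)

L_eq = 10·log₁₀[(1/T)·Σ tᵢ·10^(Lᵢ/10)] with T = 10.9 h.
Σ tᵢ·10^(Lᵢ/10) = 1.2·10^(58.2/10) + 5.7·10^(61.5/10) + 2·10^(72.3/10) + 2·10^(58.9/10) = 4.436e+07.
L_eq = 10·log₁₀(4.436e+07/10.9) = 66.10 dB(A).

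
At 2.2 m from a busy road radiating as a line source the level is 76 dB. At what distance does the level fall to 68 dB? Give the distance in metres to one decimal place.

13.9 m

Line-source spreading drops the level by 10·log₁₀(r₂/r₁); inverting, r₂/r₁ = 10^(ΔL/10).
r₂ = 2.2·10^((76−68)/10) = 2.2·10^(8.0/10) = 13.88 m.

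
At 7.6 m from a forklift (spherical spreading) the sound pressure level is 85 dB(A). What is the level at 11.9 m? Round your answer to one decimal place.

81.1 dB(A)

Spherical spreading from a point source gives a 20·log₁₀(r₂/r₁) drop.
L₂ = 85 − 20·log₁₀(11.9/7.6) = 85 − 3.895 = 81.11 dB(A).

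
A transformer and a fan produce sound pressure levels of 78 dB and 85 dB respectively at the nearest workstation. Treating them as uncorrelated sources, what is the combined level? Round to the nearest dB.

Incoherent sources combine by intensity addition: L_total = 10·log₁₀(Σ 10^(L_i/10)).
Σ 10^(L/10) = 10^(78/10) + 10^(85/10) = 3.793e+08.
L_total = 10·log₁₀(3.793e+08) = 85.79 dB.

86 dB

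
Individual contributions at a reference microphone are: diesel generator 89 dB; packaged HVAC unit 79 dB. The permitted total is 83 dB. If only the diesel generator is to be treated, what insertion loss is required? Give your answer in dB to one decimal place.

Fixed contribution from the other source: Σ 10^(L/10) = 10^(79/10) = 7.943e+07 (79.00 dB).
To meet 83 dB overall, the treated diesel generator may contribute at most 10^(83/10) − 7.943e+07 = 1.201e+08, i.e. 80.80 dB.
So the diesel generator must be reduced from 89 to 80.80 dB: IL = 8.20 dB.

8.2 dB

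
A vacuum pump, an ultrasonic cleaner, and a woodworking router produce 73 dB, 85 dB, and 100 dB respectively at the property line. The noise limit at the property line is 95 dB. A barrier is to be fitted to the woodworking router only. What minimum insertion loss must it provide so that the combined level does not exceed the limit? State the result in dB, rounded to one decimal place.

Everything except the woodworking router sums to 10^(73/10) + 10^(85/10) = 3.362e+08 in linear terms, 85.27 dB.
To meet 95 dB overall, the treated woodworking router may contribute at most 10^(95/10) − 3.362e+08 = 2.826e+09, i.e. 94.51 dB.
So the woodworking router must be reduced from 100 to 94.51 dB: IL = 5.49 dB.

5.5 dB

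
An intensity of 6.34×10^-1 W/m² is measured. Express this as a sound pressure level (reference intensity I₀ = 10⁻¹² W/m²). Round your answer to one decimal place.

Dividing by I₀ shifts the exponent by 12: I/I₀ = 6.34×10^11.
L = 10·(0.8021 + 11) = 118.02 dB.

118.0 dB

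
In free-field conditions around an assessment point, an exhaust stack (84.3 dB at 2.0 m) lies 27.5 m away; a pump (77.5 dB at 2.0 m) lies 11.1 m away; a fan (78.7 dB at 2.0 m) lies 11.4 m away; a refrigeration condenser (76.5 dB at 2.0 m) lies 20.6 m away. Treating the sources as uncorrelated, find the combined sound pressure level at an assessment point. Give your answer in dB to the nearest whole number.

68 dB

First find each source's level at the receiver (point-source: −20·log₁₀(r/r_ref)), then combine on an intensity basis.
exhaust stack: 84.3 − 20·log₁₀(27.5/2.0) = 84.3 − 22.77 = 61.53 dB.
pump: 77.5 − 20·log₁₀(11.1/2.0) = 77.5 − 14.89 = 62.61 dB.
fan: 78.7 − 20·log₁₀(11.4/2.0) = 78.7 − 15.12 = 63.58 dB.
refrigeration condenser: 76.5 − 20·log₁₀(20.6/2.0) = 76.5 − 20.26 = 56.24 dB.
Σ 10^(L/10) = 5.952e+06 → L_total = 10·log₁₀(5.952e+06) = 67.75 dB.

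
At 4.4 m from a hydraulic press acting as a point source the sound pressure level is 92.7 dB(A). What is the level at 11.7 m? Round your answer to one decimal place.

For a point source, L₂ = L₁ − 20·log₁₀(r₂/r₁).
L₂ = 92.7 − 20·log₁₀(11.7/4.4) = 92.7 − 8.495 = 84.21 dB(A).

84.2 dB(A)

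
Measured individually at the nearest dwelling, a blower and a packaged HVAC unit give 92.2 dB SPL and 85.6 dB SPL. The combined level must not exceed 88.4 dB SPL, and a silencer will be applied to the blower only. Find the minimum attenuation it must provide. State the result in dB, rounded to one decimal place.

Everything except the blower sums to 10^(85.6/10) = 3.631e+08 in linear terms, 85.60 dB SPL.
The limit corresponds to 10^(88.4/10) = 6.918e+08; subtracting the fixed part leaves 3.288e+08 for the blower, i.e. 85.17 dB SPL.
Required insertion loss = 92.2 − 85.17 = 7.03 dB.

7.0 dB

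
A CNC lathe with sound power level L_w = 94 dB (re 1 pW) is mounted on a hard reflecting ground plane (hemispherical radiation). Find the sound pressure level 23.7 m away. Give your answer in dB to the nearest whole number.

L_p = L_w − 10·log₁₀(2π·r²) with r = 23.7 m.
2π·r² = 3529 m², 10·log₁₀ of that is 35.477 dB.
L_p = 94 − 35.477 = 58.52 dB.

59 dB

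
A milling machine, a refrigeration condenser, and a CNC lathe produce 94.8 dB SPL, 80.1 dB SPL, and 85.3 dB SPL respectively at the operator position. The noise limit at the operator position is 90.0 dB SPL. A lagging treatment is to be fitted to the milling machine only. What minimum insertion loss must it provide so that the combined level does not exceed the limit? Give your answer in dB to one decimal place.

Fixed contribution from the other sources: Σ 10^(L/10) = 10^(80.1/10) + 10^(85.3/10) = 4.412e+08 (86.45 dB SPL).
The limit corresponds to 10^(90.0/10) = 1.000e+09; subtracting the fixed part leaves 5.588e+08 for the milling machine, i.e. 87.47 dB SPL.
So the milling machine must be reduced from 94.8 to 87.47 dB SPL: IL = 7.33 dB.

7.3 dB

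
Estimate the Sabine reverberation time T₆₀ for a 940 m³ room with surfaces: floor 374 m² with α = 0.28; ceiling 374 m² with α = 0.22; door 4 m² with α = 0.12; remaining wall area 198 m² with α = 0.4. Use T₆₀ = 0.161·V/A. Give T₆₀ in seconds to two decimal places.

0.57 s

Total absorption A = 374·0.28 + 374·0.22 + 4·0.12 + 198·0.4 = 266.68 m² sabins.
T₆₀ = 0.161 × 940 / 266.68 = 0.567 s.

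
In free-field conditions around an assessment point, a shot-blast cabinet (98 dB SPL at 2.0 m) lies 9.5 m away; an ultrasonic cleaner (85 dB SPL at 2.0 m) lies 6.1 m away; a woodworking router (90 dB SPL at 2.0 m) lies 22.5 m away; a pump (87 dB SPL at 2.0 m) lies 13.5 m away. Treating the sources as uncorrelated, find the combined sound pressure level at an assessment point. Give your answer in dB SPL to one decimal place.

85.2 dB SPL

Propagate each source to the receiver with L = L_ref − 20·log₁₀(r/r_ref), then add intensities.
shot-blast cabinet: 98 − 20·log₁₀(9.5/2.0) = 98 − 13.53 = 84.47 dB SPL.
ultrasonic cleaner: 85 − 20·log₁₀(6.1/2.0) = 85 − 9.69 = 75.31 dB SPL.
woodworking router: 90 − 20·log₁₀(22.5/2.0) = 90 − 21.02 = 68.98 dB SPL.
pump: 87 − 20·log₁₀(13.5/2.0) = 87 − 16.59 = 70.41 dB SPL.
Σ 10^(L/10) = 3.325e+08 → L_total = 10·log₁₀(3.325e+08) = 85.22 dB SPL.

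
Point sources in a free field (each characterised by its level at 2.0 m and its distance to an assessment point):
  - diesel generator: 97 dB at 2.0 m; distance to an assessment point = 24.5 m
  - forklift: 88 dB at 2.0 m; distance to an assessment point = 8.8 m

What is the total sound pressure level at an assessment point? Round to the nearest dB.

78 dB

First find each source's level at the receiver (point-source: −20·log₁₀(r/r_ref)), then combine on an intensity basis.
diesel generator: 97 − 20·log₁₀(24.5/2.0) = 97 − 21.76 = 75.24 dB.
forklift: 88 − 20·log₁₀(8.8/2.0) = 88 − 12.87 = 75.13 dB.
Σ 10^(L/10) = 6.599e+07 → L_total = 10·log₁₀(6.599e+07) = 78.19 dB.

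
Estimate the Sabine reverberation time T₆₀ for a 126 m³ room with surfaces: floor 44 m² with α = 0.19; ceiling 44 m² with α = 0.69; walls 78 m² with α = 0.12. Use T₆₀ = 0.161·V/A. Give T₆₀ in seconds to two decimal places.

Total absorption A = 44·0.19 + 44·0.69 + 78·0.12 = 48.08 m² sabins.
T₆₀ = 0.161 × 126 / 48.08 = 0.422 s.

0.42 s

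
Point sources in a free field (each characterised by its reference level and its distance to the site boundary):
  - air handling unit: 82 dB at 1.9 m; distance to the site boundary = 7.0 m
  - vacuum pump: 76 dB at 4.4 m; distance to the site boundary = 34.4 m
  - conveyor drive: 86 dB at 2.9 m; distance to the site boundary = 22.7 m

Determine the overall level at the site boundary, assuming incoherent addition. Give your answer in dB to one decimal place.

First find each source's level at the receiver (point-source: −20·log₁₀(r/r_ref)), then combine on an intensity basis.
air handling unit: 82 − 20·log₁₀(7.0/1.9) = 82 − 11.33 = 70.67 dB.
vacuum pump: 76 − 20·log₁₀(34.4/4.4) = 76 − 17.86 = 58.14 dB.
conveyor drive: 86 − 20·log₁₀(22.7/2.9) = 86 − 17.87 = 68.13 dB.
Σ 10^(L/10) = 1.883e+07 → L_total = 10·log₁₀(1.883e+07) = 72.75 dB.

72.7 dB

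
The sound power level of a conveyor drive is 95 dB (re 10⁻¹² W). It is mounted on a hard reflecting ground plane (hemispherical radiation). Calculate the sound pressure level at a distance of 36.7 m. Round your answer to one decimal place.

L_p = L_w − 10·log₁₀(2π·r²) with r = 36.7 m.
2π·r² = 8463 m², 10·log₁₀ of that is 39.275 dB.
L_p = 95 − 39.275 = 55.72 dB.

55.7 dB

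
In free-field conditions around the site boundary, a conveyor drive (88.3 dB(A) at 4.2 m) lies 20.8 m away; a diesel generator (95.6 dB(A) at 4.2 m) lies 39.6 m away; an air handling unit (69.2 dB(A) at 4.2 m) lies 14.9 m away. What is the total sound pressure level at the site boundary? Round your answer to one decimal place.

78.4 dB(A)

Propagate each source to the receiver with L = L_ref − 20·log₁₀(r/r_ref), then add intensities.
conveyor drive: 88.3 − 20·log₁₀(20.8/4.2) = 88.3 − 13.90 = 74.40 dB(A).
diesel generator: 95.6 − 20·log₁₀(39.6/4.2) = 95.6 − 19.49 = 76.11 dB(A).
air handling unit: 69.2 − 20·log₁₀(14.9/4.2) = 69.2 − 11.00 = 58.20 dB(A).
Σ 10^(L/10) = 6.907e+07 → L_total = 10·log₁₀(6.907e+07) = 78.39 dB(A).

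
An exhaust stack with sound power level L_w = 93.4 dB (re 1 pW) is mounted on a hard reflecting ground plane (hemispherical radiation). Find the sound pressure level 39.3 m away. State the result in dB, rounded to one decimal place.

53.5 dB

L_p = L_w − 10·log₁₀(2π·r²) with r = 39.3 m.
2π·r² = 9704 m², 10·log₁₀ of that is 39.870 dB.
L_p = 93.4 − 39.870 = 53.53 dB.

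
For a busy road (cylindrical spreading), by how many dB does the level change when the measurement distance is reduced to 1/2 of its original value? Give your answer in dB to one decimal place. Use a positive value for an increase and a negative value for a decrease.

+3.0 dB

With cylindrical spreading the level changes by −10·log₁₀(r₂/r₁).
ΔL = −10·log₁₀(0.5) = +3.01 dB.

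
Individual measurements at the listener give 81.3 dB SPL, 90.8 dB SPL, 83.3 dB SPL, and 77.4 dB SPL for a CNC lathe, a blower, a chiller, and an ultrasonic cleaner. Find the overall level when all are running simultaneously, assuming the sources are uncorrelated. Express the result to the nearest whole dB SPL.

92 dB SPL

Incoherent sources combine by intensity addition: L_total = 10·log₁₀(Σ 10^(L_i/10)).
Σ 10^(L/10) = 10^(81.3/10) + 10^(90.8/10) + 10^(83.3/10) + 10^(77.4/10) = 1.606e+09.
L_total = 10·log₁₀(1.606e+09) = 92.06 dB SPL.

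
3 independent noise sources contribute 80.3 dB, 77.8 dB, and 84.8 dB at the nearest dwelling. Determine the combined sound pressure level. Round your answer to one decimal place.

Incoherent sources combine by intensity addition: L_total = 10·log₁₀(Σ 10^(L_i/10)).
Σ 10^(L/10) = 10^(80.3/10) + 10^(77.8/10) + 10^(84.8/10) = 4.694e+08.
L_total = 10·log₁₀(4.694e+08) = 86.72 dB.

86.7 dB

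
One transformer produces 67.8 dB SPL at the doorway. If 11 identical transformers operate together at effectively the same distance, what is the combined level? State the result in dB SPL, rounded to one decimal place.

With 11 equal, uncorrelated contributions the intensity is 11× that of one unit, giving a rise of 10·log₁₀ 11.
L_total = 67.8 + 10·log₁₀(11) = 67.8 + 10.414 = 78.21 dB SPL.

78.2 dB SPL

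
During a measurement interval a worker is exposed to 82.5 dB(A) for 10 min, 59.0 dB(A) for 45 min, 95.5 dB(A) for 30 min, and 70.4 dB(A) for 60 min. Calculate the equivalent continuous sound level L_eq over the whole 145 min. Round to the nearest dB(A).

89 dB(A)

Weight each interval's intensity by its duration and average over T = 145 min:
Σ tᵢ·10^(Lᵢ/10) = 10·10^(82.5/10) + 45·10^(59.0/10) + 30·10^(95.5/10) + 60·10^(70.4/10) = 1.089e+11.
L_eq = 10·log₁₀(1.089e+11/145) = 88.76 dB(A).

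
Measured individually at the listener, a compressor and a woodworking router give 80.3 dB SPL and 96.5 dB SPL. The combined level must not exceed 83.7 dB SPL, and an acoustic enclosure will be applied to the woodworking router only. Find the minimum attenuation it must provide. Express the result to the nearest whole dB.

The untreated sources together contribute 10^(80.3/10) = 1.072e+08, i.e. 80.30 dB SPL.
To meet 83.7 dB SPL overall, the treated woodworking router may contribute at most 10^(83.7/10) − 1.072e+08 = 1.273e+08, i.e. 81.05 dB SPL.
So the woodworking router must be reduced from 96.5 to 81.05 dB SPL: IL = 15.45 dB.

15 dB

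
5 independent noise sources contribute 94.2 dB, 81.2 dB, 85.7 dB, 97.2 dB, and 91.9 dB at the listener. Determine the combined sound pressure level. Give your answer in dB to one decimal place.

100.0 dB

For uncorrelated sources the intensities add, so convert each level to linear form, sum, and take 10·log₁₀ of the total.
Σ 10^(L/10) = 10^(94.2/10) + 10^(81.2/10) + 10^(85.7/10) + 10^(97.2/10) + 10^(91.9/10) = 9.931e+09.
L_total = 10·log₁₀(9.931e+09) = 99.97 dB.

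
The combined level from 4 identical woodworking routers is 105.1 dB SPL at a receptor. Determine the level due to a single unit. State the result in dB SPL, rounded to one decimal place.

99.1 dB SPL

4 equal contributions raise the level by 10·log₁₀ 4 = 6.021 dB, so each unit alone gives 105.1 − 6.021.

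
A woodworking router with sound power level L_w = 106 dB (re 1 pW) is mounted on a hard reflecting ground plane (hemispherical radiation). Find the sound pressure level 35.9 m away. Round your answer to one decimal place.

66.9 dB

The power spreads over a hemisphere of area 2π·r², so L_p = L_w − 10·log₁₀(2π·r²).
2π·r² = 8098 m², 10·log₁₀ of that is 39.084 dB.
L_p = 106 − 39.084 = 66.92 dB.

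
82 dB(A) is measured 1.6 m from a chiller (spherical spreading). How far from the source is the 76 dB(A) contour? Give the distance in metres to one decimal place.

Point-source spreading drops the level by 20·log₁₀(r₂/r₁); inverting, r₂/r₁ = 10^(ΔL/20).
r₂ = 1.6·10^((82−76)/20) = 1.6·10^(6.0/20) = 3.19 m.

3.2 m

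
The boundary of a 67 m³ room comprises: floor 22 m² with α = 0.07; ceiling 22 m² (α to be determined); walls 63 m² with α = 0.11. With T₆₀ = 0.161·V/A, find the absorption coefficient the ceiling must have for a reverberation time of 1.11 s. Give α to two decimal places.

0.06

From T₆₀ = 0.161·V/A, the target T₆₀ = 1.11 s needs A = 0.161·67/1.11 = 9.72 m².
Absorption from the other surfaces = 22·0.07 + 63·0.11 = 8.47 m², so the ceiling must supply 1.25 m² over 22 m².
α = 1.25/22 = 0.057.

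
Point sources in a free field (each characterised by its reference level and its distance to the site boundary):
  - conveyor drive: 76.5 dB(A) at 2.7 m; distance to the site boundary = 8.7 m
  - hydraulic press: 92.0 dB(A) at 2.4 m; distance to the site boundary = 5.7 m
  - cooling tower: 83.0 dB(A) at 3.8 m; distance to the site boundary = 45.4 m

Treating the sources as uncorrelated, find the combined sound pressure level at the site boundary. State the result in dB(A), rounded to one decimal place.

84.6 dB(A)

Apply inverse-square spreading to bring every level to the receiver, then sum 10^(L/10).
conveyor drive: 76.5 − 20·log₁₀(8.7/2.7) = 76.5 − 10.16 = 66.34 dB(A).
hydraulic press: 92.0 − 20·log₁₀(5.7/2.4) = 92.0 − 7.51 = 84.49 dB(A).
cooling tower: 83.0 − 20·log₁₀(45.4/3.8) = 83.0 − 21.55 = 61.45 dB(A).
Σ 10^(L/10) = 2.867e+08 → L_total = 10·log₁₀(2.867e+08) = 84.57 dB(A).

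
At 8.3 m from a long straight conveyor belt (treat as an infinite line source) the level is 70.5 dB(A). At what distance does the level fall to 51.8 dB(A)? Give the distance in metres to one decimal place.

615.3 m

The 18.7 dB drop corresponds to a distance ratio of 10^(18.7/10) for a line source.
r₂ = 8.3·10^((70.5−51.8)/10) = 8.3·10^(18.7/10) = 615.29 m.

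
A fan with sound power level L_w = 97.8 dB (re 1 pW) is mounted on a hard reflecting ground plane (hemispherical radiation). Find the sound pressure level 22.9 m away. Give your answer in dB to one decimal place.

Free-field hemispherical radiation: L_p = L_w − 10·log₁₀(2π·r²), r = 22.9 m.
2π·r² = 3295 m², 10·log₁₀ of that is 35.179 dB.
L_p = 97.8 − 35.179 = 62.62 dB.

62.6 dB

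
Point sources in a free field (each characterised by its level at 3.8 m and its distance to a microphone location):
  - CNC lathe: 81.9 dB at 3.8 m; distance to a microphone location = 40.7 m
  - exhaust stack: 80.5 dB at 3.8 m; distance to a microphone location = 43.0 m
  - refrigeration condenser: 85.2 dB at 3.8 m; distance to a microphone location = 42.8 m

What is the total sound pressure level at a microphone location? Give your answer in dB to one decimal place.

Propagate each source to the receiver with L = L_ref − 20·log₁₀(r/r_ref), then add intensities.
CNC lathe: 81.9 − 20·log₁₀(40.7/3.8) = 81.9 − 20.60 = 61.30 dB.
exhaust stack: 80.5 − 20·log₁₀(43.0/3.8) = 80.5 − 21.07 = 59.43 dB.
refrigeration condenser: 85.2 − 20·log₁₀(42.8/3.8) = 85.2 − 21.03 = 64.17 dB.
Σ 10^(L/10) = 4.837e+06 → L_total = 10·log₁₀(4.837e+06) = 66.85 dB.

66.8 dB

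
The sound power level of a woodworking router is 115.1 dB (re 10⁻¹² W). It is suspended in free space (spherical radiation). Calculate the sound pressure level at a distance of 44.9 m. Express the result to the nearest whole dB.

71 dB

L_p = L_w − 10·log₁₀(4π·r²) with r = 44.9 m.
4π·r² = 2.533e+04 m², 10·log₁₀ of that is 44.037 dB.
L_p = 115.1 − 44.037 = 71.06 dB.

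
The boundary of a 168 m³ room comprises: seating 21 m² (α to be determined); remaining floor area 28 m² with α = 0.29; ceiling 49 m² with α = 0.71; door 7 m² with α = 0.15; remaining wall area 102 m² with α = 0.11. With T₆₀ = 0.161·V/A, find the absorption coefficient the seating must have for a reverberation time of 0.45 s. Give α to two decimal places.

0.23

A = 0.161·V/T₆₀ = 0.161·168/0.45 = 60.11 m² sabins.
Absorption from the other surfaces = 28·0.29 + 49·0.71 + 7·0.15 + 102·0.11 = 55.18 m², so the seating must supply 4.93 m² over 21 m².
α = 4.93/21 = 0.235.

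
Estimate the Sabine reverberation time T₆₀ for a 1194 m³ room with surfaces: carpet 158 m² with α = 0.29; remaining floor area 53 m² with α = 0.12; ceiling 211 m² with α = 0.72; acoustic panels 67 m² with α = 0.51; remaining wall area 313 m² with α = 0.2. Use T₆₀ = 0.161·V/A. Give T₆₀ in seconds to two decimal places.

Total absorption A = 158·0.29 + 53·0.12 + 211·0.72 + 67·0.51 + 313·0.2 = 300.87 m² sabins.
T₆₀ = 0.161 × 1194 / 300.87 = 0.639 s.

0.64 s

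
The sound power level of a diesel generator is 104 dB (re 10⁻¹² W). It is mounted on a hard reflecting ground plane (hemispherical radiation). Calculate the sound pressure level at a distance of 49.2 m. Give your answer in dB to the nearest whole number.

62 dB

Free-field hemispherical radiation: L_p = L_w − 10·log₁₀(2π·r²), r = 49.2 m.
2π·r² = 1.521e+04 m², 10·log₁₀ of that is 41.821 dB.
L_p = 104 − 41.821 = 62.18 dB.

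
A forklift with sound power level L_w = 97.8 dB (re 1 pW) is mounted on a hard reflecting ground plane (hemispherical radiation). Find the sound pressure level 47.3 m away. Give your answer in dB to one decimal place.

56.3 dB

L_p = L_w − 10·log₁₀(2π·r²) with r = 47.3 m.
2π·r² = 1.406e+04 m², 10·log₁₀ of that is 41.479 dB.
L_p = 97.8 − 41.479 = 56.32 dB.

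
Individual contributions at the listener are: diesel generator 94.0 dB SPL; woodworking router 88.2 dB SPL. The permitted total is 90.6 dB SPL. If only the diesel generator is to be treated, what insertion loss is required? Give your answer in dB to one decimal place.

7.1 dB

Everything except the diesel generator sums to 10^(88.2/10) = 6.607e+08 in linear terms, 88.20 dB SPL.
The limit corresponds to 10^(90.6/10) = 1.148e+09; subtracting the fixed part leaves 4.875e+08 for the diesel generator, i.e. 86.88 dB SPL.
So the diesel generator must be reduced from 94.0 to 86.88 dB SPL: IL = 7.12 dB.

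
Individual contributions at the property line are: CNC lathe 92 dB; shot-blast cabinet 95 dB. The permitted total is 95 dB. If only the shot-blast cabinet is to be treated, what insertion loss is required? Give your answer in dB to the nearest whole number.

Everything except the shot-blast cabinet sums to 10^(92/10) = 1.585e+09 in linear terms, 92.00 dB.
To meet 95 dB overall, the treated shot-blast cabinet may contribute at most 10^(95/10) − 1.585e+09 = 1.577e+09, i.e. 91.98 dB.
Required insertion loss = 95 − 91.98 = 3.02 dB.

3 dB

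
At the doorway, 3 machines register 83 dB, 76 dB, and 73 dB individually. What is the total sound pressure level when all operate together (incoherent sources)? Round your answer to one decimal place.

For uncorrelated sources the intensities add, so convert each level to linear form, sum, and take 10·log₁₀ of the total.
Σ 10^(L/10) = 10^(83/10) + 10^(76/10) + 10^(73/10) = 2.593e+08.
L_total = 10·log₁₀(2.593e+08) = 84.14 dB.

84.1 dB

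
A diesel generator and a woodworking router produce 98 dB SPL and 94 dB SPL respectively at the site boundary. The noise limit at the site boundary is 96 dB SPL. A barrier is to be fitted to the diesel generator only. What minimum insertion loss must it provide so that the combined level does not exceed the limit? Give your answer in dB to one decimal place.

6.3 dB

Fixed contribution from the other source: Σ 10^(L/10) = 10^(94/10) = 2.512e+09 (94.00 dB SPL).
To meet 96 dB SPL overall, the treated diesel generator may contribute at most 10^(96/10) − 2.512e+09 = 1.469e+09, i.e. 91.67 dB SPL.
So the diesel generator must be reduced from 98 to 91.67 dB SPL: IL = 6.33 dB.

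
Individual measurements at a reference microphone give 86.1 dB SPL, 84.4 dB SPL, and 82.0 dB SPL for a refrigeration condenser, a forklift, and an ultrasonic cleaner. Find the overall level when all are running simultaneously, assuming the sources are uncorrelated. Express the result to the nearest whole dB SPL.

For uncorrelated sources the intensities add, so convert each level to linear form, sum, and take 10·log₁₀ of the total.
Σ 10^(L/10) = 10^(86.1/10) + 10^(84.4/10) + 10^(82.0/10) = 8.413e+08.
L_total = 10·log₁₀(8.413e+08) = 89.25 dB SPL.

89 dB SPL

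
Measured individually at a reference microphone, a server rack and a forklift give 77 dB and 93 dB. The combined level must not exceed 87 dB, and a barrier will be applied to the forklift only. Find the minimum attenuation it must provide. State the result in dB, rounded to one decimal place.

The untreated sources together contribute 10^(77/10) = 5.012e+07, i.e. 77.00 dB.
To meet 87 dB overall, the treated forklift may contribute at most 10^(87/10) − 5.012e+07 = 4.511e+08, i.e. 86.54 dB.
Required insertion loss = 93 − 86.54 = 6.46 dB.

6.5 dB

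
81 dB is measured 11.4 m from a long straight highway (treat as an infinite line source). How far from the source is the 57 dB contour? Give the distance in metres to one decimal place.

Line-source spreading drops the level by 10·log₁₀(r₂/r₁); inverting, r₂/r₁ = 10^(ΔL/10).
r₂ = 11.4·10^((81−57)/10) = 11.4·10^(24.0/10) = 2863.55 m.

2863.6 m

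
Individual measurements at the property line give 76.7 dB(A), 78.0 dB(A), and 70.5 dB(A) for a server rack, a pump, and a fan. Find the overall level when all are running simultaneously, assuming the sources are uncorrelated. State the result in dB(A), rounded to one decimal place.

80.8 dB(A)

For uncorrelated sources the intensities add, so convert each level to linear form, sum, and take 10·log₁₀ of the total.
Σ 10^(L/10) = 10^(76.7/10) + 10^(78.0/10) + 10^(70.5/10) = 1.211e+08.
L_total = 10·log₁₀(1.211e+08) = 80.83 dB(A).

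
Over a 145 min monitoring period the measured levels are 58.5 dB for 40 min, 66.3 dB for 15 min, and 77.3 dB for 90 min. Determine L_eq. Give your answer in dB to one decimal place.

75.3 dB

L_eq = 10·log₁₀[(1/T)·Σ tᵢ·10^(Lᵢ/10)] with T = 145 min.
Σ tᵢ·10^(Lᵢ/10) = 40·10^(58.5/10) + 15·10^(66.3/10) + 90·10^(77.3/10) = 4.926e+09.
L_eq = 10·log₁₀(4.926e+09/145) = 75.31 dB.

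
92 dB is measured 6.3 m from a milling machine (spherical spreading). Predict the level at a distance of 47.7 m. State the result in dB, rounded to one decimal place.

For a point source, L₂ = L₁ − 20·log₁₀(r₂/r₁).
L₂ = 92 − 20·log₁₀(47.7/6.3) = 92 − 17.584 = 74.42 dB.

74.4 dB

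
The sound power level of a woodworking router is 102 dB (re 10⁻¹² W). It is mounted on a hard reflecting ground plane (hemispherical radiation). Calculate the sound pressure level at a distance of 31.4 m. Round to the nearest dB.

64 dB

Free-field hemispherical radiation: L_p = L_w − 10·log₁₀(2π·r²), r = 31.4 m.
2π·r² = 6195 m², 10·log₁₀ of that is 37.920 dB.
L_p = 102 − 37.920 = 64.08 dB.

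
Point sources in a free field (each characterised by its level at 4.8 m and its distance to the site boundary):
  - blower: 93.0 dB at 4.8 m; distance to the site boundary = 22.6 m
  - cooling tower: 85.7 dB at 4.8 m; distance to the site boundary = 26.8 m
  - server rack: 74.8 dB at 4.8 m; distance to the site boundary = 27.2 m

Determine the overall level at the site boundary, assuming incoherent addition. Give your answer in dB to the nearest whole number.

Apply inverse-square spreading to bring every level to the receiver, then sum 10^(L/10).
blower: 93.0 − 20·log₁₀(22.6/4.8) = 93.0 − 13.46 = 79.54 dB.
cooling tower: 85.7 − 20·log₁₀(26.8/4.8) = 85.7 − 14.94 = 70.76 dB.
server rack: 74.8 − 20·log₁₀(27.2/4.8) = 74.8 − 15.07 = 59.73 dB.
Σ 10^(L/10) = 1.029e+08 → L_total = 10·log₁₀(1.029e+08) = 80.12 dB.

80 dB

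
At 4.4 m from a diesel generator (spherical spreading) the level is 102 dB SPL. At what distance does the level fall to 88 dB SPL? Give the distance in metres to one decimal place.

22.1 m

Point-source spreading drops the level by 20·log₁₀(r₂/r₁); inverting, r₂/r₁ = 10^(ΔL/20).
r₂ = 4.4·10^((102−88)/20) = 4.4·10^(14.0/20) = 22.05 m.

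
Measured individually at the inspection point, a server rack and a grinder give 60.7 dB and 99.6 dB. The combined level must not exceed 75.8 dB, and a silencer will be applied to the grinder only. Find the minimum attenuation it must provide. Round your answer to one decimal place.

23.9 dB

Everything except the grinder sums to 10^(60.7/10) = 1.175e+06 in linear terms, 60.70 dB.
To meet 75.8 dB overall, the treated grinder may contribute at most 10^(75.8/10) − 1.175e+06 = 3.684e+07, i.e. 75.66 dB.
Required insertion loss = 99.6 − 75.66 = 23.94 dB.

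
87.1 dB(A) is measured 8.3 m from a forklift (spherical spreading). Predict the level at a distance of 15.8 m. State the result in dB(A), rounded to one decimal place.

81.5 dB(A)

Spherical spreading from a point source gives a 20·log₁₀(r₂/r₁) drop.
L₂ = 87.1 − 20·log₁₀(15.8/8.3) = 87.1 − 5.592 = 81.51 dB(A).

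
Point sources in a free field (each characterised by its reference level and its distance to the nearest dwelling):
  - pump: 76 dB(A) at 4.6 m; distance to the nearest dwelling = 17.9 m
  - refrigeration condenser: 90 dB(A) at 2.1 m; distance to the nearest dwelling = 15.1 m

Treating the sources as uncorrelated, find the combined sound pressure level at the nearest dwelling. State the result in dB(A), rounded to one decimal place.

Propagate each source to the receiver with L = L_ref − 20·log₁₀(r/r_ref), then add intensities.
pump: 76 − 20·log₁₀(17.9/4.6) = 76 − 11.80 = 64.20 dB(A).
refrigeration condenser: 90 − 20·log₁₀(15.1/2.1) = 90 − 17.14 = 72.86 dB(A).
Σ 10^(L/10) = 2.197e+07 → L_total = 10·log₁₀(2.197e+07) = 73.42 dB(A).

73.4 dB(A)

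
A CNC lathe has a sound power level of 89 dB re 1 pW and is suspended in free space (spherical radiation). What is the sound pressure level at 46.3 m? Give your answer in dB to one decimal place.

44.7 dB

The power spreads over a sphere of area 4π·r², so L_p = L_w − 10·log₁₀(4π·r²).
4π·r² = 2.694e+04 m², 10·log₁₀ of that is 44.304 dB.
L_p = 89 − 44.304 = 44.70 dB.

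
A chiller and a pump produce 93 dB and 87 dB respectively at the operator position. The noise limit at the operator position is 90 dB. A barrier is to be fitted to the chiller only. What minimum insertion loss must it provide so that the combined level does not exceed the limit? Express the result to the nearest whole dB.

Fixed contribution from the other source: Σ 10^(L/10) = 10^(87/10) = 5.012e+08 (87.00 dB).
To meet 90 dB overall, the treated chiller may contribute at most 10^(90/10) − 5.012e+08 = 4.988e+08, i.e. 86.98 dB.
Required insertion loss = 93 − 86.98 = 6.02 dB.

6 dB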